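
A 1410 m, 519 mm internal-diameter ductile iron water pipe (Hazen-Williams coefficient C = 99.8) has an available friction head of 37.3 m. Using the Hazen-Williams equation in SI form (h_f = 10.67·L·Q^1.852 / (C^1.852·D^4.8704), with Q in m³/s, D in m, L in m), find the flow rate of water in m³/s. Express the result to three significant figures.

Q ≈ 0.697 m³/s

Rearranging: Q = [h_f·C^1.852·D^4.8704 / (10.67·L)]^(1/1.852)
Q = [37.3·99.8^1.852·0.519^4.8704 / (10.67·1410)]^0.540 = 0.6968 m³/s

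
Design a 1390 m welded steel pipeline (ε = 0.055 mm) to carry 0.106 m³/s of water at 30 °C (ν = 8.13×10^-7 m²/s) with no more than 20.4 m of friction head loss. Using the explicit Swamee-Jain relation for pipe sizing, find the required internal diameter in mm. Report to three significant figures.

Swamee-Jain (Type III): D = 0.66·[ε^1.25·(LQ²/(gh_f))^4.75 + ν·Q^9.4·(L/(gh_f))^5.2]^0.04
LQ²/(gh_f) = 0.07804; L/(gh_f) = 6.946
Term 1 = ε^1.25·(…)^4.75 = 2.59×10^-11; Term 2 = ν·Q^9.4·(…)^5.2 = 1.33×10^-11
D = 0.66·(2.59×10^-11 + 1.33×10^-11)^0.04 = 0.2531 m = 253 mm
Check: V = 2.11 m/s, Re = 6.56×10^5, f = 0.01535, h_f = 19.1 m ≈ 20.4 m ✓

D ≈ 253 mm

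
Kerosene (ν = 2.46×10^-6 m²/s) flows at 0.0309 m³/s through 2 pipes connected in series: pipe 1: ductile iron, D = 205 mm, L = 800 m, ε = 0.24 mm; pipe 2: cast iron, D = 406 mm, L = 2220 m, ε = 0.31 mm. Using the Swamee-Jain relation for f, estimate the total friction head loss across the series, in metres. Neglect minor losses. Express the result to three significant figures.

Pipe 1: V = 0.9362 m/s, Re = 7.80×10^4, ε/D = 0.00117, f = 0.02345, h_1 = f(L/D)V²/2g = 4.088 m
Pipe 2: V = 0.2387 m/s, Re = 3.94×10^4, ε/D = 7.64×10^-4, f = 0.02436, h_2 = f(L/D)V²/2g = 0.3868 m
Series → Q common, losses add: H = Σh = 4.475 m

H ≈ 4.48 m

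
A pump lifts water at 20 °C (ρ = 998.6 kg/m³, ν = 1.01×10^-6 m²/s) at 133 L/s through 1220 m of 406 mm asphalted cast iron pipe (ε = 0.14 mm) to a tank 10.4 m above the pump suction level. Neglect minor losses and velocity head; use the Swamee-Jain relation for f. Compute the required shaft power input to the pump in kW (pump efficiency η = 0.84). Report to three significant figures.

P_shaft ≈ 20.4 kW

V = 4Q/(πD²) = 1.027 m/s; Re = 4.13×10^5; ε/D = 3.45×10^-4; f = 0.01694
h_f = f(L/D)V²/2g = 2.738 m
Total head H = z + h_f = 10.4 + 2.738 = 13.14 m
P_hyd = ρgQH = 998.6·9.81·0.133·13.14 = 17.12 kW
P_shaft = P_hyd/η = 17.12/0.84 = 20.38 kW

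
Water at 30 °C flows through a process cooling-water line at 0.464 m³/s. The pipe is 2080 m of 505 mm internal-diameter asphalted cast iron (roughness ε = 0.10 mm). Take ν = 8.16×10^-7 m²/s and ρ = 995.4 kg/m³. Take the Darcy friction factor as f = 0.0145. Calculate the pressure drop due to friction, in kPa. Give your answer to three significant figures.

Δp ≈ 160 kPa

V = 4Q/(πD²) = 4·0.464/(π·0.505²) = 2.317 m/s
h_f = f(L/D)V²/(2g) = 0.01450·(2080/0.505)·2.317²/(2·9.81) = 16.34 m
Δp = ρg·h_f = 995.4·9.81·16.34 = 159.5 kPa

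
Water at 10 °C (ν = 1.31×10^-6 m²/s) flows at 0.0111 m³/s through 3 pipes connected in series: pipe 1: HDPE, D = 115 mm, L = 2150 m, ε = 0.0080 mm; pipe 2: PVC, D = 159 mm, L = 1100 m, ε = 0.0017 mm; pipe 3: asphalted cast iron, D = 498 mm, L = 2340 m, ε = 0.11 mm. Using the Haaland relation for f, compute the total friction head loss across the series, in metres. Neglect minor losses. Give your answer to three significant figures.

H ≈ 22.1 m

Pipe 1: V = 1.069 m/s, Re = 9.38×10^4, ε/D = 6.96×10^-5, f = 0.01835, h_1 = f(L/D)V²/2g = 19.97 m
Pipe 2: V = 0.5590 m/s, Re = 6.79×10^4, ε/D = 1.07×10^-5, f = 0.01939, h_2 = f(L/D)V²/2g = 2.137 m
Pipe 3: V = 0.05699 m/s, Re = 2.17×10^4, ε/D = 2.21×10^-4, f = 0.02564, h_3 = f(L/D)V²/2g = 0.01994 m
Series → Q common, losses add: H = Σh = 22.13 m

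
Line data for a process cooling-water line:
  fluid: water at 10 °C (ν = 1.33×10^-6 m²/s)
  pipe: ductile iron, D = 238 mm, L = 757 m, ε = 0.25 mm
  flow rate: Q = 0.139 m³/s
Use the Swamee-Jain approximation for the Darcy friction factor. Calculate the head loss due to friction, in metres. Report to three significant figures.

V = 4Q/(πD²) = 4·0.139/(π·0.238²) = 3.124 m/s
Re = VD/ν = 3.124·0.238/1.33×10^-6 = 5.59×10^5 → turbulent
ε/D = 0.25/238 = 0.00105
Swamee-Jain: f = 0.02051
h_f = f(L/D)V²/(2g) = 0.02051·(757/0.238)·3.124²/(2·9.81) = 32.45 m

h_f ≈ 32.5 m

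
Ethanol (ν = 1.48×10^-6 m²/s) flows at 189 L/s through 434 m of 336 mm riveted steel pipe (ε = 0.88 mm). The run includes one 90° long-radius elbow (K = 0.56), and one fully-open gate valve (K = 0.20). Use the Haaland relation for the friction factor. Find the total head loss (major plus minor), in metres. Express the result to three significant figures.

H_L ≈ 7.81 m

V = 4Q/(πD²) = 2.132 m/s; V²/2g = 0.2316 m
Re = 4.84×10^5, ε/D = 0.00262 → f = 0.02552 (Haaland)
Major: h_f = f(L/D)·V²/2g = 0.02552·1292·0.2316 = 7.634 m
Minor: ΣK = 0.760; h_m = ΣK·V²/2g = 0.1760 m
Total H_L = 7.634 + 0.1760 = 7.810 m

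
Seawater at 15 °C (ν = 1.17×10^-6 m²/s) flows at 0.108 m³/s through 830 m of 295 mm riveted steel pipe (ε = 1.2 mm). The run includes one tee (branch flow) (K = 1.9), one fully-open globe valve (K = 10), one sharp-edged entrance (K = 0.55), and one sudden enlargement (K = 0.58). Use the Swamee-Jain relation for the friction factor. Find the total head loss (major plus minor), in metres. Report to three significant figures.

V = 4Q/(πD²) = 1.580 m/s; V²/2g = 0.1273 m
Re = 3.98×10^5, ε/D = 0.00407 → f = 0.02895 (Swamee-Jain)
Major: h_f = f(L/D)·V²/2g = 0.02895·2814·0.1273 = 10.37 m
Minor: ΣK = 13.0; h_m = ΣK·V²/2g = 1.658 m
Total H_L = 10.37 + 1.658 = 12.02 m

H_L ≈ 12.0 m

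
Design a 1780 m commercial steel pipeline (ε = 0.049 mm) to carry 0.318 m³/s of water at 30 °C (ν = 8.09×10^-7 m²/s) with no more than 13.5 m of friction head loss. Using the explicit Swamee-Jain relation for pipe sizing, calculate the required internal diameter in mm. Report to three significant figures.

Swamee-Jain (Type III): D = 0.66·[ε^1.25·(LQ²/(gh_f))^4.75 + ν·Q^9.4·(L/(gh_f))^5.2]^0.04
LQ²/(gh_f) = 1.359; L/(gh_f) = 13.44
Term 1 = ε^1.25·(…)^4.75 = 1.76×10^-5; Term 2 = ν·Q^9.4·(…)^5.2 = 1.25×10^-5
D = 0.66·(1.76×10^-5 + 1.25×10^-5)^0.04 = 0.4352 m = 435 mm
Check: V = 2.14 m/s, Re = 1.15×10^6, f = 0.01355, h_f = 12.9 m ≈ 13.5 m ✓

D ≈ 435 mm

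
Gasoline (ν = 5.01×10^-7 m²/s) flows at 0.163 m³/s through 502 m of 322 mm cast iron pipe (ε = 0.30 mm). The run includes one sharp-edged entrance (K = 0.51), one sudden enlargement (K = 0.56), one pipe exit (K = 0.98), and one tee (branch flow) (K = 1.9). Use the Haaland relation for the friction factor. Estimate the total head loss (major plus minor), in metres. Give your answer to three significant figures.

V = 4Q/(πD²) = 2.002 m/s; V²/2g = 0.2042 m
Re = 1.29×10^6, ε/D = 9.32×10^-4 → f = 0.01956 (Haaland)
Major: h_f = f(L/D)·V²/2g = 0.01956·1559·0.2042 = 6.227 m
Minor: ΣK = 3.95; h_m = ΣK·V²/2g = 0.8066 m
Total H_L = 6.227 + 0.8066 = 7.034 m

H_L ≈ 7.03 m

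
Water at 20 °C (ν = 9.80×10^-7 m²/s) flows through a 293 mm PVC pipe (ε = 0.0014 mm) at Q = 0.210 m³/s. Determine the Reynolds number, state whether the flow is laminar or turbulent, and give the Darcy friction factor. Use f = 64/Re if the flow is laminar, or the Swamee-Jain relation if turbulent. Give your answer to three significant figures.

V = 4Q/(πD²) = 3.115 m/s
Re = VD/ν = 3.115·0.293/9.80×10^-7 = 9.31×10^5
Re > 4000 → turbulent; ε/D = 4.78×10^-6
Swamee-Jain: f = 0.01186

Re ≈ 9.31×10^5; turbulent; f ≈ 0.0119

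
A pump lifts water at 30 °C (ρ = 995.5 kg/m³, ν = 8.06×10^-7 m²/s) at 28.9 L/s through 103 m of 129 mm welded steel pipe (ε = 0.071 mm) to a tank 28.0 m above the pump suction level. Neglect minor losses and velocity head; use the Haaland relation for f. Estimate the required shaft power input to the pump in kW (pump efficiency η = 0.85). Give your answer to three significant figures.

P_shaft ≈ 10.5 kW

V = 4Q/(πD²) = 2.211 m/s; Re = 3.54×10^5; ε/D = 5.50×10^-4; f = 0.01819
h_f = f(L/D)V²/2g = 3.619 m
Total head H = z + h_f = 28.0 + 3.619 = 31.62 m
P_hyd = ρgQH = 995.5·9.81·0.0289·31.62 = 8.924 kW
P_shaft = P_hyd/η = 8.924/0.85 = 10.50 kW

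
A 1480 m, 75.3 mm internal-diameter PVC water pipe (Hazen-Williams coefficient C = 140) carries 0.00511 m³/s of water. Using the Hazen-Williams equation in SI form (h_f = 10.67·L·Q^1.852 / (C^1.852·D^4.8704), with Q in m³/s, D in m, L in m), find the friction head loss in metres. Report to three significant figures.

h_f ≈ 28.2 m

h_f = 10.67·1480·0.00511^1.852 / (140^1.852·0.0753^4.8704) = 28.20 m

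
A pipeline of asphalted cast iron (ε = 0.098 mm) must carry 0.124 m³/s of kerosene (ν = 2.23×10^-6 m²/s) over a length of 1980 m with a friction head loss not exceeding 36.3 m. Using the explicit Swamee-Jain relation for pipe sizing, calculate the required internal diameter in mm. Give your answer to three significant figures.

Swamee-Jain (Type III): D = 0.66·[ε^1.25·(LQ²/(gh_f))^4.75 + ν·Q^9.4·(L/(gh_f))^5.2]^0.04
LQ²/(gh_f) = 0.08549; L/(gh_f) = 5.560
Term 1 = ε^1.25·(…)^4.75 = 8.24×10^-11; Term 2 = ν·Q^9.4·(…)^5.2 = 5.02×10^-11
D = 0.66·(8.24×10^-11 + 5.02×10^-11)^0.04 = 0.2657 m = 266 mm
Check: V = 2.24 m/s, Re = 2.66×10^5, f = 0.01771, h_f = 33.6 m ≈ 36.3 m ✓

D ≈ 266 mm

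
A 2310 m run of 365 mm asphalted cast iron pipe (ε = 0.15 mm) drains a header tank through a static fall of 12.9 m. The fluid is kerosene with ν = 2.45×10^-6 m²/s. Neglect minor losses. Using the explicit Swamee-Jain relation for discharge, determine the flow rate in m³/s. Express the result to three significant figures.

Swamee-Jain (Type II): Q = -0.965·√(gD⁵h_f/L)·ln[ε/(3.7D) + √(3.17ν²L/(gD³h_f))]
√(gD⁵h_f/L) = √(9.81·0.365⁵·12.9/2310) = 0.01884
ε/(3.7D) = 1.11×10^-4; √(3.17ν²L/(gD³h_f)) = 8.45×10^-5
Q = -0.965·0.01884·ln(1.956×10^-4) = 0.1552 m³/s
Check: V = 1.48 m/s, Re = 2.21×10^5, f = 0.01827, h_f = 13.0 m ≈ 12.9 m ✓

Q ≈ 0.155 m³/s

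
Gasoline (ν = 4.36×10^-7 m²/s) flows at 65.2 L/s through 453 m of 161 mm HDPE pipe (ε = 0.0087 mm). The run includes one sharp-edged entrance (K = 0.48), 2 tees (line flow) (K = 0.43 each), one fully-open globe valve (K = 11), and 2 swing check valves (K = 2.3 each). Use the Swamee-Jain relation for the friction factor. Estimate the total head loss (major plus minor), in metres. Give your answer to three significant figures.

H_L ≈ 27.3 m

V = 4Q/(πD²) = 3.203 m/s; V²/2g = 0.5228 m
Re = 1.18×10^6, ε/D = 5.40×10^-5 → f = 0.01254 (Swamee-Jain)
Major: h_f = f(L/D)·V²/2g = 0.01254·2814·0.5228 = 18.44 m
Minor: ΣK = 16.9; h_m = ΣK·V²/2g = 8.856 m
Total H_L = 18.44 + 8.856 = 27.30 m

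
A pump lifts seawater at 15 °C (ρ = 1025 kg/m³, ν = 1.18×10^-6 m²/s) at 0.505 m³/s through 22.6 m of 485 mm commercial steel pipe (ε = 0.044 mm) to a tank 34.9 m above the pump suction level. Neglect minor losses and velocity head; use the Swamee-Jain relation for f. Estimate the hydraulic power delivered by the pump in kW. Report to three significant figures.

V = 4Q/(πD²) = 2.733 m/s; Re = 1.12×10^6; ε/D = 9.07×10^-5; f = 0.01324
h_f = f(L/D)V²/2g = 0.2349 m
Total head H = z + h_f = 34.9 + 0.2349 = 35.13 m
P_hyd = ρgQH = 1025·9.81·0.505·35.13 = 178.4 kW

P_hyd ≈ 178 kW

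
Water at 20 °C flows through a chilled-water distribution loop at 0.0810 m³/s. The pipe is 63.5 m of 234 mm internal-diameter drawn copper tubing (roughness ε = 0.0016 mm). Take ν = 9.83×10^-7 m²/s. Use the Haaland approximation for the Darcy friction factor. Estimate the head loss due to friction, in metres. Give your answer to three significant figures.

h_f ≈ 0.657 m

V = 4Q/(πD²) = 4·0.0810/(π·0.234²) = 1.883 m/s
Re = VD/ν = 1.883·0.234/9.83×10^-7 = 4.48×10^5 → turbulent
ε/D = 0.0016/234 = 6.84×10^-6
Haaland: f = 0.01339
h_f = f(L/D)V²/(2g) = 0.01339·(63.5/0.234)·1.883²/(2·9.81) = 0.6571 m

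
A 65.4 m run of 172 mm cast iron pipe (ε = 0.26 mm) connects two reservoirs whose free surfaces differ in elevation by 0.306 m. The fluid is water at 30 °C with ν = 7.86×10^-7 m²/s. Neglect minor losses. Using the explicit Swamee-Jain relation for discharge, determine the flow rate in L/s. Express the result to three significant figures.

Swamee-Jain (Type II): Q = -0.965·√(gD⁵h_f/L)·ln[ε/(3.7D) + √(3.17ν²L/(gD³h_f))]
√(gD⁵h_f/L) = √(9.81·0.172⁵·0.306/65.4) = 0.002629
ε/(3.7D) = 4.09×10^-4; √(3.17ν²L/(gD³h_f)) = 9.16×10^-5
Q = -0.965·0.002629·ln(5.001×10^-4) = 0.01928 m³/s
Check: V = 0.830 m/s, Re = 1.82×10^5, f = 0.02312, h_f = 0.308 m ≈ 0.306 m ✓

Q ≈ 19.3 L/s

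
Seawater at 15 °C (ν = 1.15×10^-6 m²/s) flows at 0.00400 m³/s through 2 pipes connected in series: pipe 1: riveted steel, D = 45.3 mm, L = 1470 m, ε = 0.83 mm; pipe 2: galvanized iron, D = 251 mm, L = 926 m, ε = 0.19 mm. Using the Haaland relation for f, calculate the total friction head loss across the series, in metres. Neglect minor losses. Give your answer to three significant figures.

Pipe 1: V = 2.482 m/s, Re = 9.78×10^4, ε/D = 0.0183, f = 0.04755, h_1 = f(L/D)V²/2g = 484.4 m
Pipe 2: V = 0.08084 m/s, Re = 1.76×10^4, ε/D = 7.57×10^-4, f = 0.02789, h_2 = f(L/D)V²/2g = 0.03427 m
Series → Q common, losses add: H = Σh = 484.4 m

H ≈ 484 m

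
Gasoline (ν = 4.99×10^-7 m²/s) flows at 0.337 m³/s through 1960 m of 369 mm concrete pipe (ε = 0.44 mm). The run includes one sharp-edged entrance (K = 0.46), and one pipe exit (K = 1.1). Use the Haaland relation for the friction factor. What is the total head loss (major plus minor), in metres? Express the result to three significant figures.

H_L ≈ 56.3 m

V = 4Q/(πD²) = 3.151 m/s; V²/2g = 0.5061 m
Re = 2.33×10^6, ε/D = 0.00119 → f = 0.02065 (Haaland)
Major: h_f = f(L/D)·V²/2g = 0.02065·5312·0.5061 = 55.51 m
Minor: ΣK = 1.56; h_m = ΣK·V²/2g = 0.7896 m
Total H_L = 55.51 + 0.7896 = 56.30 m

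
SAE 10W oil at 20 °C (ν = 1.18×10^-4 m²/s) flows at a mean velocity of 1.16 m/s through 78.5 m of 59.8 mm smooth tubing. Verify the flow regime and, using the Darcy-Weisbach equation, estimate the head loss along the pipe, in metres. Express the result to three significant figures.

h_f ≈ 9.80 m

Re = VD/ν = 1.16·0.05980/1.18×10^-4 = 588 → laminar (Re < 2300)
f = 64/Re = 0.1089
h_f = f(L/D)V²/(2g) = 0.1089·(78.5/0.05980)·1.16²/(2·9.81) = 9.801 m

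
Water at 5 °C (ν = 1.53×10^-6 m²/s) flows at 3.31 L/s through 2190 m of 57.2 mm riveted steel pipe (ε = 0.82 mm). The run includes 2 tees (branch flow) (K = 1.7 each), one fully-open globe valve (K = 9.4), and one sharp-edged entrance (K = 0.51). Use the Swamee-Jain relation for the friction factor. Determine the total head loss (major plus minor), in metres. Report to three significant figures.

V = 4Q/(πD²) = 1.288 m/s; V²/2g = 0.08457 m
Re = 4.82×10^4, ε/D = 0.0143 → f = 0.04435 (Swamee-Jain)
Major: h_f = f(L/D)·V²/2g = 0.04435·38287·0.08457 = 143.6 m
Minor: ΣK = 13.3; h_m = ΣK·V²/2g = 1.126 m
Total H_L = 143.6 + 1.126 = 144.7 m

H_L ≈ 145 m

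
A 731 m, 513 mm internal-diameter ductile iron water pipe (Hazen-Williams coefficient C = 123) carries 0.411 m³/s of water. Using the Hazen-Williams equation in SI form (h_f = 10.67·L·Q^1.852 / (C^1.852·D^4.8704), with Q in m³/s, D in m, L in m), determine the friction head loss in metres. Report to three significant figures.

h_f = 10.67·731·0.411^1.852 / (123^1.852·0.513^4.8704) = 5.227 m

h_f ≈ 5.23 m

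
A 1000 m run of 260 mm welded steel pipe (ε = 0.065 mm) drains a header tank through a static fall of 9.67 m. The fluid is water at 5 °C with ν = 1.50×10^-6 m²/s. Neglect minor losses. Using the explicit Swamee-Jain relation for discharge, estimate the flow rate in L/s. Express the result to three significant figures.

Swamee-Jain (Type II): Q = -0.965·√(gD⁵h_f/L)·ln[ε/(3.7D) + √(3.17ν²L/(gD³h_f))]
√(gD⁵h_f/L) = √(9.81·0.260⁵·9.67/1000) = 0.01062
ε/(3.7D) = 6.76×10^-5; √(3.17ν²L/(gD³h_f)) = 6.54×10^-5
Q = -0.965·0.01062·ln(1.330×10^-4) = 0.09144 m³/s
Check: V = 1.72 m/s, Re = 2.99×10^5, f = 0.01671, h_f = 9.71 m ≈ 9.67 m ✓

Q ≈ 91.4 L/s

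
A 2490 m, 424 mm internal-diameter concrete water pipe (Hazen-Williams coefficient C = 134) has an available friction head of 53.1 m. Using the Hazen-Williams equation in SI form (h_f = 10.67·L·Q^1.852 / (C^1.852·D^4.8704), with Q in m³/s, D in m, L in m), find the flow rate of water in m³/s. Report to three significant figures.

Q ≈ 0.489 m³/s

Rearranging: Q = [h_f·C^1.852·D^4.8704 / (10.67·L)]^(1/1.852)
Q = [53.1·134^1.852·0.424^4.8704 / (10.67·2490)]^0.540 = 0.4894 m³/s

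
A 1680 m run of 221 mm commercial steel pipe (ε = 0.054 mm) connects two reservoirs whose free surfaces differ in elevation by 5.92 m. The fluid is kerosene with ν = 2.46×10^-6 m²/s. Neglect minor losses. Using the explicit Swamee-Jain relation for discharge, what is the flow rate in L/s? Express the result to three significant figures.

Swamee-Jain (Type II): Q = -0.965·√(gD⁵h_f/L)·ln[ε/(3.7D) + √(3.17ν²L/(gD³h_f))]
√(gD⁵h_f/L) = √(9.81·0.221⁵·5.92/1680) = 0.004269
ε/(3.7D) = 6.60×10^-5; √(3.17ν²L/(gD³h_f)) = 2.27×10^-4
Q = -0.965·0.004269·ln(2.928×10^-4) = 0.03352 m³/s
Check: V = 0.874 m/s, Re = 7.85×10^4, f = 0.02001, h_f = 5.92 m ≈ 5.92 m ✓

Q ≈ 33.5 L/s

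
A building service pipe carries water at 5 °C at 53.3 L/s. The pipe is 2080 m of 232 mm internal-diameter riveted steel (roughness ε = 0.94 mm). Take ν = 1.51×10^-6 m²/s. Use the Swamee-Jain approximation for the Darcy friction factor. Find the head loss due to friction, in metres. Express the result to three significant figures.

V = 4Q/(πD²) = 4·0.0533/(π·0.232²) = 1.261 m/s
Re = VD/ν = 1.261·0.232/1.51×10^-6 = 1.94×10^5 → turbulent
ε/D = 0.94/232 = 0.00405
Swamee-Jain: f = 0.02927
h_f = f(L/D)V²/(2g) = 0.02927·(2080/0.232)·1.261²/(2·9.81) = 21.26 m

h_f ≈ 21.3 m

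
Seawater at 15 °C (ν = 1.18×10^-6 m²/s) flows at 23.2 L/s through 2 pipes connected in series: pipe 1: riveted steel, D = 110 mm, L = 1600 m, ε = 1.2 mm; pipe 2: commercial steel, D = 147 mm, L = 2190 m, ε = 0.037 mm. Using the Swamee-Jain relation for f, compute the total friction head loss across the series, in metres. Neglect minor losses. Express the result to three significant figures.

H ≈ 200 m

Pipe 1: V = 2.441 m/s, Re = 2.28×10^5, ε/D = 0.0109, f = 0.03944, h_1 = f(L/D)V²/2g = 174.2 m
Pipe 2: V = 1.367 m/s, Re = 1.70×10^5, ε/D = 2.52×10^-4, f = 0.01784, h_2 = f(L/D)V²/2g = 25.31 m
Series → Q common, losses add: H = Σh = 199.5 m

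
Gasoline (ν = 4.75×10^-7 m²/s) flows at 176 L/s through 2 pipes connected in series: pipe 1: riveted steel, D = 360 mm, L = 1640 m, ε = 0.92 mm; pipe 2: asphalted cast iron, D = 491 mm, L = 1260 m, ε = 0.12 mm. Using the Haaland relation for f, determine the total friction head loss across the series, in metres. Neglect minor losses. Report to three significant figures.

H ≈ 19.2 m

Pipe 1: V = 1.729 m/s, Re = 1.31×10^6, ε/D = 0.00256, f = 0.02518, h_1 = f(L/D)V²/2g = 17.48 m
Pipe 2: V = 0.9295 m/s, Re = 9.61×10^5, ε/D = 2.44×10^-4, f = 0.01510, h_2 = f(L/D)V²/2g = 1.706 m
Series → Q common, losses add: H = Σh = 19.19 m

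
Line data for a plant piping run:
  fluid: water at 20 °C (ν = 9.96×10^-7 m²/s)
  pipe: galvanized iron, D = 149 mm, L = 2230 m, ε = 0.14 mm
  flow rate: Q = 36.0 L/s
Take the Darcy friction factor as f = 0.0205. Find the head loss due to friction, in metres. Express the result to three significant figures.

h_f ≈ 66.7 m

V = 4Q/(πD²) = 4·0.0360/(π·0.149²) = 2.065 m/s
h_f = f(L/D)V²/(2g) = 0.02050·(2230/0.149)·2.065²/(2·9.81) = 66.66 m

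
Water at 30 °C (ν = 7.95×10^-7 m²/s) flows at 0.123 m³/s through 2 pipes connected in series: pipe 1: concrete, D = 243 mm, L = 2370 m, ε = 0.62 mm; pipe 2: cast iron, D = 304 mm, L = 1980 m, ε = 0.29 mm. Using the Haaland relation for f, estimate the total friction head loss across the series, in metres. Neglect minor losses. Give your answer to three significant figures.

Pipe 1: V = 2.652 m/s, Re = 8.11×10^5, ε/D = 0.00255, f = 0.02523, h_1 = f(L/D)V²/2g = 88.23 m
Pipe 2: V = 1.695 m/s, Re = 6.48×10^5, ε/D = 9.54×10^-4, f = 0.01987, h_2 = f(L/D)V²/2g = 18.94 m
Series → Q common, losses add: H = Σh = 107.2 m

H ≈ 107 m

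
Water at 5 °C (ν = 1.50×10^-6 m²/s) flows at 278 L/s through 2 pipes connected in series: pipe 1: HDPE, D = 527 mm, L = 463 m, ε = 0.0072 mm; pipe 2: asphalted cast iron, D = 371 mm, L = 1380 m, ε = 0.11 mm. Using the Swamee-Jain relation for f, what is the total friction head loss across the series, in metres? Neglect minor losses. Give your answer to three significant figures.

Pipe 1: V = 1.274 m/s, Re = 4.48×10^5, ε/D = 1.37×10^-5, f = 0.01356, h_1 = f(L/D)V²/2g = 0.9861 m
Pipe 2: V = 2.572 m/s, Re = 6.36×10^5, ε/D = 2.96×10^-4, f = 0.01609, h_2 = f(L/D)V²/2g = 20.18 m
Series → Q common, losses add: H = Σh = 21.16 m

H ≈ 21.2 m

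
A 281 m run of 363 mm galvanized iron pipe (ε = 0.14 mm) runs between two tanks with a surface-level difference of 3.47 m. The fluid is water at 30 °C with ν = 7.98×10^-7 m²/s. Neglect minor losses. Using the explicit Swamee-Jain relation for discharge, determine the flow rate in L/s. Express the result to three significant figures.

Q ≈ 240 L/s

Swamee-Jain (Type II): Q = -0.965·√(gD⁵h_f/L)·ln[ε/(3.7D) + √(3.17ν²L/(gD³h_f))]
√(gD⁵h_f/L) = √(9.81·0.363⁵·3.47/281) = 0.02763
ε/(3.7D) = 1.04×10^-4; √(3.17ν²L/(gD³h_f)) = 1.87×10^-5
Q = -0.965·0.02763·ln(1.229×10^-4) = 0.2401 m³/s
Check: V = 2.32 m/s, Re = 1.06×10^6, f = 0.01644, h_f = 3.49 m ≈ 3.47 m ✓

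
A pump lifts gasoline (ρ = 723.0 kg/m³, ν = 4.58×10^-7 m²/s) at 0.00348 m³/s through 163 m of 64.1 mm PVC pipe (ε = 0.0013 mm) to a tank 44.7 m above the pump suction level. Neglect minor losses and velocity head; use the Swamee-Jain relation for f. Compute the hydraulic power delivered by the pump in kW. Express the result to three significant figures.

V = 4Q/(πD²) = 1.078 m/s; Re = 1.51×10^5; ε/D = 2.03×10^-5; f = 0.01658
h_f = f(L/D)V²/2g = 2.499 m
Total head H = z + h_f = 44.7 + 2.499 = 47.20 m
P_hyd = ρgQH = 723.0·9.81·0.00348·47.20 = 1.165 kW

P_hyd ≈ 1.16 kW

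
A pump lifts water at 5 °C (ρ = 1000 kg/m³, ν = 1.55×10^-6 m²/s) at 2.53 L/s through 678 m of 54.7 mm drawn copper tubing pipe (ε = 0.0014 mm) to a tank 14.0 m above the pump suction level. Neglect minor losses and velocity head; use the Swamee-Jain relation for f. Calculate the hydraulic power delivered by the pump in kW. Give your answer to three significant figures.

V = 4Q/(πD²) = 1.077 m/s; Re = 3.80×10^4; ε/D = 2.56×10^-5; f = 0.02220
h_f = f(L/D)V²/2g = 16.25 m
Total head H = z + h_f = 14.0 + 16.25 = 30.25 m
P_hyd = ρgQH = 1000·9.81·0.00253·30.25 = 0.7509 kW

P_hyd ≈ 0.751 kW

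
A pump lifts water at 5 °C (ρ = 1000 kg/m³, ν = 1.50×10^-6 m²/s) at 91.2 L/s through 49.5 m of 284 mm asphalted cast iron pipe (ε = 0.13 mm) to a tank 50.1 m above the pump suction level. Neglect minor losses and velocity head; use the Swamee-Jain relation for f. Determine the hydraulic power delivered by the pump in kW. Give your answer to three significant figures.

V = 4Q/(πD²) = 1.440 m/s; Re = 2.73×10^5; ε/D = 4.58×10^-4; f = 0.01821
h_f = f(L/D)V²/2g = 0.3354 m
Total head H = z + h_f = 50.1 + 0.3354 = 50.44 m
P_hyd = ρgQH = 1000·9.81·0.0912·50.44 = 45.12 kW

P_hyd ≈ 45.1 kW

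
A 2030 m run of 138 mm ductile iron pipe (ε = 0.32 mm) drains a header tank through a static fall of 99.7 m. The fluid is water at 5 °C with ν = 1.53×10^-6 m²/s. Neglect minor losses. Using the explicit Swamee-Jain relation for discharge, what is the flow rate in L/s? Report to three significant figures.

Q ≈ 34.4 L/s

Swamee-Jain (Type II): Q = -0.965·√(gD⁵h_f/L)·ln[ε/(3.7D) + √(3.17ν²L/(gD³h_f))]
√(gD⁵h_f/L) = √(9.81·0.138⁵·99.7/2030) = 0.004911
ε/(3.7D) = 6.27×10^-4; √(3.17ν²L/(gD³h_f)) = 7.66×10^-5
Q = -0.965·0.004911·ln(7.033×10^-4) = 0.03440 m³/s
Check: V = 2.30 m/s, Re = 2.07×10^5, f = 0.02532, h_f = 100 m ≈ 99.7 m ✓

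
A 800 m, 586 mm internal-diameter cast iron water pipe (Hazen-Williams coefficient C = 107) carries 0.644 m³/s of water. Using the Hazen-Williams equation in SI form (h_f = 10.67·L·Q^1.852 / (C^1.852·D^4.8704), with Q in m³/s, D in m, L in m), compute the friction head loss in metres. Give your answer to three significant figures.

h_f = 10.67·800·0.644^1.852 / (107^1.852·0.586^4.8704) = 8.899 m

h_f ≈ 8.90 m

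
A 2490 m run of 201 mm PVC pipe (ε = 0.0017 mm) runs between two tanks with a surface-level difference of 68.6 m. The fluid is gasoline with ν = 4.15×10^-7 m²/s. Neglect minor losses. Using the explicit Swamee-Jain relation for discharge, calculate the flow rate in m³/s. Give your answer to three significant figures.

Swamee-Jain (Type II): Q = -0.965·√(gD⁵h_f/L)·ln[ε/(3.7D) + √(3.17ν²L/(gD³h_f))]
√(gD⁵h_f/L) = √(9.81·0.201⁵·68.6/2490) = 0.009416
ε/(3.7D) = 2.29×10^-6; √(3.17ν²L/(gD³h_f)) = 1.58×10^-5
Q = -0.965·0.009416·ln(1.806×10^-5) = 0.09925 m³/s
Check: V = 3.13 m/s, Re = 1.51×10^6, f = 0.01111, h_f = 68.6 m ≈ 68.6 m ✓

Q ≈ 0.0992 m³/s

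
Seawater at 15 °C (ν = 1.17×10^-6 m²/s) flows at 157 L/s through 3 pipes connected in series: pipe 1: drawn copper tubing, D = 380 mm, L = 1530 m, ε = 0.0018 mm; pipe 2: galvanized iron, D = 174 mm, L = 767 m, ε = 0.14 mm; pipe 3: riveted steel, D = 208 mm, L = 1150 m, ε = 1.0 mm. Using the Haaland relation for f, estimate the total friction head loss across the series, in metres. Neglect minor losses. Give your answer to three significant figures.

Pipe 1: V = 1.384 m/s, Re = 4.50×10^5, ε/D = 4.74×10^-6, f = 0.01336, h_1 = f(L/D)V²/2g = 5.255 m
Pipe 2: V = 6.603 m/s, Re = 9.82×10^5, ε/D = 8.05×10^-4, f = 0.01899, h_2 = f(L/D)V²/2g = 186.0 m
Pipe 3: V = 4.620 m/s, Re = 8.21×10^5, ε/D = 0.00481, f = 0.03018, h_3 = f(L/D)V²/2g = 181.6 m
Series → Q common, losses add: H = Σh = 372.8 m

H ≈ 373 m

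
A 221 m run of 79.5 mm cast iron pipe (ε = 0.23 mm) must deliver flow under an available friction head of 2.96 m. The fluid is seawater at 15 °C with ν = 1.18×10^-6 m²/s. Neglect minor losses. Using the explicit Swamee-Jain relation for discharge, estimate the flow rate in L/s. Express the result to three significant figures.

Swamee-Jain (Type II): Q = -0.965·√(gD⁵h_f/L)·ln[ε/(3.7D) + √(3.17ν²L/(gD³h_f))]
√(gD⁵h_f/L) = √(9.81·0.0795⁵·2.96/221) = 6.460×10^-4
ε/(3.7D) = 7.82×10^-4; √(3.17ν²L/(gD³h_f)) = 2.59×10^-4
Q = -0.965·6.460×10^-4·ln(0.001040) = 0.004281 m³/s
Check: V = 0.862 m/s, Re = 5.81×10^4, f = 0.02839, h_f = 2.99 m ≈ 2.96 m ✓

Q ≈ 4.28 L/s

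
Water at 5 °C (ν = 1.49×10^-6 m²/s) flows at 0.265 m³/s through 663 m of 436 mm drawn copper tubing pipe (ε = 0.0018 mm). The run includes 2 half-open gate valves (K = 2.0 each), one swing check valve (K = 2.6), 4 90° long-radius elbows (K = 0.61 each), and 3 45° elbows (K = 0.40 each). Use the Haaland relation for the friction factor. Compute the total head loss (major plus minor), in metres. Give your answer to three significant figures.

V = 4Q/(πD²) = 1.775 m/s; V²/2g = 0.1606 m
Re = 5.19×10^5, ε/D = 4.13×10^-6 → f = 0.01302 (Haaland)
Major: h_f = f(L/D)·V²/2g = 0.01302·1521·0.1606 = 3.179 m
Minor: ΣK = 10.2; h_m = ΣK·V²/2g = 1.644 m
Total H_L = 3.179 + 1.644 = 4.824 m

H_L ≈ 4.82 m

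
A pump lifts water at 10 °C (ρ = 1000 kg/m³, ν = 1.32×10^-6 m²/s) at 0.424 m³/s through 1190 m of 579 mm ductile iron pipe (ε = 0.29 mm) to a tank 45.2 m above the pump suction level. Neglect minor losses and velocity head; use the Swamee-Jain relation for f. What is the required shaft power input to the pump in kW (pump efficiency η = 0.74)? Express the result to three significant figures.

P_shaft ≈ 281 kW

V = 4Q/(πD²) = 1.610 m/s; Re = 7.06×10^5; ε/D = 5.01×10^-4; f = 0.01751
h_f = f(L/D)V²/2g = 4.757 m
Total head H = z + h_f = 45.2 + 4.757 = 49.96 m
P_hyd = ρgQH = 1000·9.81·0.424·49.96 = 207.8 kW
P_shaft = P_hyd/η = 207.8/0.74 = 280.8 kW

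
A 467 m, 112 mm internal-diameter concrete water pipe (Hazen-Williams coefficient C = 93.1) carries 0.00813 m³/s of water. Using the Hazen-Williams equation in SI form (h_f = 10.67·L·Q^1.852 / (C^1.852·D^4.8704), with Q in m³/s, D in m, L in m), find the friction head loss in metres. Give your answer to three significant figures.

h_f = 10.67·467·0.00813^1.852 / (93.1^1.852·0.112^4.8704) = 6.474 m

h_f ≈ 6.47 m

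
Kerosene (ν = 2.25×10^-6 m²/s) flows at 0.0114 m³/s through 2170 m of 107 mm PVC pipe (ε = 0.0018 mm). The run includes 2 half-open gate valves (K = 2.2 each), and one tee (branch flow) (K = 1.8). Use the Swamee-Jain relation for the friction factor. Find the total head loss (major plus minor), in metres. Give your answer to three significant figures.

V = 4Q/(πD²) = 1.268 m/s; V²/2g = 0.08192 m
Re = 6.03×10^4, ε/D = 1.68×10^-5 → f = 0.01999 (Swamee-Jain)
Major: h_f = f(L/D)·V²/2g = 0.01999·20280·0.08192 = 33.21 m
Minor: ΣK = 6.20; h_m = ΣK·V²/2g = 0.5079 m
Total H_L = 33.21 + 0.5079 = 33.72 m

H_L ≈ 33.7 m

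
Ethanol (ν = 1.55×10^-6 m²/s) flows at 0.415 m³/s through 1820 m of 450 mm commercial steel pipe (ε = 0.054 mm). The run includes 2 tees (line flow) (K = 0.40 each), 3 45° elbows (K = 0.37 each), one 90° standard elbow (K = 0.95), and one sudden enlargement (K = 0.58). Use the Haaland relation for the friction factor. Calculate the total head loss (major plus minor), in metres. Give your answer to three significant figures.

H_L ≈ 20.7 m

V = 4Q/(πD²) = 2.609 m/s; V²/2g = 0.3470 m
Re = 7.58×10^5, ε/D = 1.20×10^-4 → f = 0.01391 (Haaland)
Major: h_f = f(L/D)·V²/2g = 0.01391·4044·0.3470 = 19.53 m
Minor: ΣK = 3.44; h_m = ΣK·V²/2g = 1.194 m
Total H_L = 19.53 + 1.194 = 20.72 m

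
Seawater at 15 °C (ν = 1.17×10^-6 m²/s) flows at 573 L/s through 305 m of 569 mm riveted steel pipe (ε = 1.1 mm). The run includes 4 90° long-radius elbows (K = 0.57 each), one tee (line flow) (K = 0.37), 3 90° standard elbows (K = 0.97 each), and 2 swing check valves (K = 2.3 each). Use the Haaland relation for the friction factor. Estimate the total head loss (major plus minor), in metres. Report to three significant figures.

H_L ≈ 5.88 m

V = 4Q/(πD²) = 2.253 m/s; V²/2g = 0.2588 m
Re = 1.10×10^6, ε/D = 0.00193 → f = 0.02341 (Haaland)
Major: h_f = f(L/D)·V²/2g = 0.02341·536.0·0.2588 = 3.248 m
Minor: ΣK = 10.2; h_m = ΣK·V²/2g = 2.630 m
Total H_L = 3.248 + 2.630 = 5.877 m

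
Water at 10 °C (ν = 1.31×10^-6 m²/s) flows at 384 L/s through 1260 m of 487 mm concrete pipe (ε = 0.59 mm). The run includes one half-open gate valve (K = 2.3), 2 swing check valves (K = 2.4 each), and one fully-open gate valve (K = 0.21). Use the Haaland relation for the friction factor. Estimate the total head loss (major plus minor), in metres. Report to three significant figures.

H_L ≈ 13.3 m

V = 4Q/(πD²) = 2.062 m/s; V²/2g = 0.2166 m
Re = 7.66×10^5, ε/D = 0.00121 → f = 0.02093 (Haaland)
Major: h_f = f(L/D)·V²/2g = 0.02093·2587·0.2166 = 11.73 m
Minor: ΣK = 7.31; h_m = ΣK·V²/2g = 1.583 m
Total H_L = 11.73 + 1.583 = 13.31 m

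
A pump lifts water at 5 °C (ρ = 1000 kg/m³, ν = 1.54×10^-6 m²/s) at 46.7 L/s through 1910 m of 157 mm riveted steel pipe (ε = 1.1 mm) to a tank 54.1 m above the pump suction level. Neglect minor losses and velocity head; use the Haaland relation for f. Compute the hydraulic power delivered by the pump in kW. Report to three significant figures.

V = 4Q/(πD²) = 2.412 m/s; Re = 2.46×10^5; ε/D = 0.00701; f = 0.03408
h_f = f(L/D)V²/2g = 123.0 m
Total head H = z + h_f = 54.1 + 123.0 = 177.1 m
P_hyd = ρgQH = 1000·9.81·0.0467·177.1 = 81.11 kW

P_hyd ≈ 81.1 kW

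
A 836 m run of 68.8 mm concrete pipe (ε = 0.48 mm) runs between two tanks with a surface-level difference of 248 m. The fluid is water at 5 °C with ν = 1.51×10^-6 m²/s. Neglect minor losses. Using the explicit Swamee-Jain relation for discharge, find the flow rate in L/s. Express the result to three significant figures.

Q ≈ 12.7 L/s

Swamee-Jain (Type II): Q = -0.965·√(gD⁵h_f/L)·ln[ε/(3.7D) + √(3.17ν²L/(gD³h_f))]
√(gD⁵h_f/L) = √(9.81·0.0688⁵·248/836) = 0.002118
ε/(3.7D) = 0.00189; √(3.17ν²L/(gD³h_f)) = 8.73×10^-5
Q = -0.965·0.002118·ln(0.001973) = 0.01273 m³/s
Check: V = 3.42 m/s, Re = 1.56×10^5, f = 0.03436, h_f = 250 m ≈ 248 m ✓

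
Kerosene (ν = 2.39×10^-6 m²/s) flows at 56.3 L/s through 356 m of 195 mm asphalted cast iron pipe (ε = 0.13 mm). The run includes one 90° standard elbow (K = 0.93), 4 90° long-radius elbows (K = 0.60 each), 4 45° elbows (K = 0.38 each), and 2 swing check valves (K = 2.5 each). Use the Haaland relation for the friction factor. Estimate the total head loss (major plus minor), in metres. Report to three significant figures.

H_L ≈ 8.36 m

V = 4Q/(πD²) = 1.885 m/s; V²/2g = 0.1811 m
Re = 1.54×10^5, ε/D = 6.67×10^-4 → f = 0.01988 (Haaland)
Major: h_f = f(L/D)·V²/2g = 0.01988·1826·0.1811 = 6.573 m
Minor: ΣK = 9.85; h_m = ΣK·V²/2g = 1.784 m
Total H_L = 6.573 + 1.784 = 8.357 m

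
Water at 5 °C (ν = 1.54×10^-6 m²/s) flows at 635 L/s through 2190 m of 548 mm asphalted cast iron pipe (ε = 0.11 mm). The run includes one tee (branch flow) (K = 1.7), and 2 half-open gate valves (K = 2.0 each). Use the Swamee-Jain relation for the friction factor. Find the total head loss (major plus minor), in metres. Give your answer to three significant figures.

V = 4Q/(πD²) = 2.692 m/s; V²/2g = 0.3694 m
Re = 9.58×10^5, ε/D = 2.01×10^-4 → f = 0.01481 (Swamee-Jain)
Major: h_f = f(L/D)·V²/2g = 0.01481·3996·0.3694 = 21.87 m
Minor: ΣK = 5.70; h_m = ΣK·V²/2g = 2.106 m
Total H_L = 21.87 + 2.106 = 23.98 m

H_L ≈ 24.0 m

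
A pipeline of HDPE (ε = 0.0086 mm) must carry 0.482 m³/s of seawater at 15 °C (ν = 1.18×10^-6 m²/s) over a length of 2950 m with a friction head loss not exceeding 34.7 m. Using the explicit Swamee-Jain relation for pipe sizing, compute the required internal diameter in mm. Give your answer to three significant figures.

D ≈ 458 mm

Swamee-Jain (Type III): D = 0.66·[ε^1.25·(LQ²/(gh_f))^4.75 + ν·Q^9.4·(L/(gh_f))^5.2]^0.04
LQ²/(gh_f) = 2.013; L/(gh_f) = 8.666
Term 1 = ε^1.25·(…)^4.75 = 1.29×10^-5; Term 2 = ν·Q^9.4·(…)^5.2 = 9.32×10^-5
D = 0.66·(1.29×10^-5 + 9.32×10^-5)^0.04 = 0.4577 m = 458 mm
Check: V = 2.93 m/s, Re = 1.14×10^6, f = 0.01184, h_f = 33.4 m ≈ 34.7 m ✓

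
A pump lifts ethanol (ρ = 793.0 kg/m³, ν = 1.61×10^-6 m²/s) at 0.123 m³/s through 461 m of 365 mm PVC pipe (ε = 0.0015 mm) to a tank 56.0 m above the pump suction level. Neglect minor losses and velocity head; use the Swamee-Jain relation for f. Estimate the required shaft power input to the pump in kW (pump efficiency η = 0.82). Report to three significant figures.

V = 4Q/(πD²) = 1.176 m/s; Re = 2.66×10^5; ε/D = 4.11×10^-6; f = 0.01474
h_f = f(L/D)V²/2g = 1.312 m
Total head H = z + h_f = 56.0 + 1.312 = 57.31 m
P_hyd = ρgQH = 793.0·9.81·0.123·57.31 = 54.84 kW
P_shaft = P_hyd/η = 54.84/0.82 = 66.88 kW

P_shaft ≈ 66.9 kW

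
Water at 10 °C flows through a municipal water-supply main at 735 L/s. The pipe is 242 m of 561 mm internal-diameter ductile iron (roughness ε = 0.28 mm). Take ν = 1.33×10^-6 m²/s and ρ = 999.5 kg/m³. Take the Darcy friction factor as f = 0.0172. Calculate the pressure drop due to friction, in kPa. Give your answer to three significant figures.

Δp ≈ 32.8 kPa

V = 4Q/(πD²) = 4·0.735/(π·0.561²) = 2.974 m/s
h_f = f(L/D)V²/(2g) = 0.01720·(242/0.561)·2.974²/(2·9.81) = 3.344 m
Δp = ρg·h_f = 999.5·9.81·3.344 = 32.79 kPa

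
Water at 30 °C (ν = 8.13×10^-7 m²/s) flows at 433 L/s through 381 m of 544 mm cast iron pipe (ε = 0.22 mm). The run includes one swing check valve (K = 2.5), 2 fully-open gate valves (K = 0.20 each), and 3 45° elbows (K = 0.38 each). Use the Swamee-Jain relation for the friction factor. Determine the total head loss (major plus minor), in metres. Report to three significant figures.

V = 4Q/(πD²) = 1.863 m/s; V²/2g = 0.1769 m
Re = 1.25×10^6, ε/D = 4.04×10^-4 → f = 0.01650 (Swamee-Jain)
Major: h_f = f(L/D)·V²/2g = 0.01650·700.4·0.1769 = 2.044 m
Minor: ΣK = 4.04; h_m = ΣK·V²/2g = 0.7146 m
Total H_L = 2.044 + 0.7146 = 2.759 m

H_L ≈ 2.76 m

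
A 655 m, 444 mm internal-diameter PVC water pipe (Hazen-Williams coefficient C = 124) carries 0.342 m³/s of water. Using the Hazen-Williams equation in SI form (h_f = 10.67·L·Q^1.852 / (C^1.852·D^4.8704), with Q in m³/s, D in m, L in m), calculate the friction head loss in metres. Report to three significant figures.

h_f = 10.67·655·0.342^1.852 / (124^1.852·0.444^4.8704) = 6.634 m

h_f ≈ 6.63 m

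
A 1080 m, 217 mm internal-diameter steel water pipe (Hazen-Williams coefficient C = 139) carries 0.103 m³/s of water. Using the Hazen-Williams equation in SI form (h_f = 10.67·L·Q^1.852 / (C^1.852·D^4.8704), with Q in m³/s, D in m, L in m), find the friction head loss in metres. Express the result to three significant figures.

h_f ≈ 31.3 m

h_f = 10.67·1080·0.103^1.852 / (139^1.852·0.217^4.8704) = 31.35 m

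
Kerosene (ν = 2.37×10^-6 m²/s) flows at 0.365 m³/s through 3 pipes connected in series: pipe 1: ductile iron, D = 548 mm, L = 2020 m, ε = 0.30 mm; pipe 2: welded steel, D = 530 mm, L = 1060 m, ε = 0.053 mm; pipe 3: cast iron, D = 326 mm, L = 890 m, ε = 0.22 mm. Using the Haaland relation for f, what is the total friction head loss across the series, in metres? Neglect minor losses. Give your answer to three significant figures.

H ≈ 61.5 m

Pipe 1: V = 1.548 m/s, Re = 3.58×10^5, ε/D = 5.47×10^-4, f = 0.01816, h_1 = f(L/D)V²/2g = 8.170 m
Pipe 2: V = 1.654 m/s, Re = 3.70×10^5, ε/D = 1.00×10^-4, f = 0.01480, h_2 = f(L/D)V²/2g = 4.130 m
Pipe 3: V = 4.373 m/s, Re = 6.02×10^5, ε/D = 6.75×10^-4, f = 0.01850, h_3 = f(L/D)V²/2g = 49.21 m
Series → Q common, losses add: H = Σh = 61.51 m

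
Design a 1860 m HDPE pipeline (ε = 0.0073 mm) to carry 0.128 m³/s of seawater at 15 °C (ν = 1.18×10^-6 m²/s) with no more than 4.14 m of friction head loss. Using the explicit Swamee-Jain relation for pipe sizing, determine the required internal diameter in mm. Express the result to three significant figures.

D ≈ 392 mm

Swamee-Jain (Type III): D = 0.66·[ε^1.25·(LQ²/(gh_f))^4.75 + ν·Q^9.4·(L/(gh_f))^5.2]^0.04
LQ²/(gh_f) = 0.7503; L/(gh_f) = 45.80
Term 1 = ε^1.25·(…)^4.75 = 9.70×10^-8; Term 2 = ν·Q^9.4·(…)^5.2 = 2.07×10^-6
D = 0.66·(9.70×10^-8 + 2.07×10^-6)^0.04 = 0.3917 m = 392 mm
Check: V = 1.06 m/s, Re = 3.53×10^5, f = 0.01419, h_f = 3.87 m ≈ 4.14 m ✓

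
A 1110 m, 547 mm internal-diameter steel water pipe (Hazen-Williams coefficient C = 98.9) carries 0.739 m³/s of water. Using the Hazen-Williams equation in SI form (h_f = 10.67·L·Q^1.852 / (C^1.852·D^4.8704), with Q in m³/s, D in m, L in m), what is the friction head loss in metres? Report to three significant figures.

h_f = 10.67·1110·0.739^1.852 / (98.9^1.852·0.547^4.8704) = 25.78 m

h_f ≈ 25.8 m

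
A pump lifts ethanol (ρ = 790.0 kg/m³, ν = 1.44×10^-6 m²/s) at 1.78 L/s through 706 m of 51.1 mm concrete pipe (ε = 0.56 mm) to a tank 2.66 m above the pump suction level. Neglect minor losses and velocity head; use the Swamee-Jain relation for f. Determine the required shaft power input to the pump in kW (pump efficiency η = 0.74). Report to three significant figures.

V = 4Q/(πD²) = 0.8679 m/s; Re = 3.08×10^4; ε/D = 0.0110; f = 0.04139
h_f = f(L/D)V²/2g = 21.96 m
Total head H = z + h_f = 2.66 + 21.96 = 24.62 m
P_hyd = ρgQH = 790.0·9.81·0.00178·24.62 = 0.3396 kW
P_shaft = P_hyd/η = 0.3396/0.74 = 0.4589 kW

P_shaft ≈ 0.459 kW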